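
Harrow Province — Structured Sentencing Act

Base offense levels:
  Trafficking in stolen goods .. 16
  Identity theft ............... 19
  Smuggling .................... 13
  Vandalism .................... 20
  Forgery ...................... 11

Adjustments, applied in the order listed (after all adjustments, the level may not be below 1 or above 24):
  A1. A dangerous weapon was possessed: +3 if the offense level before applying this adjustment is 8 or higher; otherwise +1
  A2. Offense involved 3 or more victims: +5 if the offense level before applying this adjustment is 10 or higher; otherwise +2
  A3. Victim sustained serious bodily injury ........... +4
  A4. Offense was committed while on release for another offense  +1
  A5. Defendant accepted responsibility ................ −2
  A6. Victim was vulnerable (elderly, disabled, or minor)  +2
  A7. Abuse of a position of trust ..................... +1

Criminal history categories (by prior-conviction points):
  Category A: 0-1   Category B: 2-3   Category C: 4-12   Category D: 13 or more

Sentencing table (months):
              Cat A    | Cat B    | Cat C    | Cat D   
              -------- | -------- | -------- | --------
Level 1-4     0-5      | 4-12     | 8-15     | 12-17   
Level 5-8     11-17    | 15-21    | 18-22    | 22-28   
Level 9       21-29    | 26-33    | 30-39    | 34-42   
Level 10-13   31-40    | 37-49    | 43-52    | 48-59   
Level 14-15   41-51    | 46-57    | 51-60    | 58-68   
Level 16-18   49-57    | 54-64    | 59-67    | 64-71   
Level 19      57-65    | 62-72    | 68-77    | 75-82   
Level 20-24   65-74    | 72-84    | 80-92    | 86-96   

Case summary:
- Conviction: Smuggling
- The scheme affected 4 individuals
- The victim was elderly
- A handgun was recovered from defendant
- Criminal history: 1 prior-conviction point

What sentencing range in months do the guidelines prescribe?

65-74 months

Base offense level for smuggling: 13.
A1 applies (level before this adjustment is 13 ≥ 8, so +3): 13 + 3 = 16.
A2 applies (level before this adjustment is 16 ≥ 10, so +5): 16 + 5 = 21.
A3 does not apply.
A4 does not apply.
A6 applies: 21 + 2 = 23.
Final offense level: 23.
Criminal history: 1 prior point → Category A (0-1).
Level 23 falls in the 20-24 band.
Grid: Level 20-24 × Category A = 65-74 months.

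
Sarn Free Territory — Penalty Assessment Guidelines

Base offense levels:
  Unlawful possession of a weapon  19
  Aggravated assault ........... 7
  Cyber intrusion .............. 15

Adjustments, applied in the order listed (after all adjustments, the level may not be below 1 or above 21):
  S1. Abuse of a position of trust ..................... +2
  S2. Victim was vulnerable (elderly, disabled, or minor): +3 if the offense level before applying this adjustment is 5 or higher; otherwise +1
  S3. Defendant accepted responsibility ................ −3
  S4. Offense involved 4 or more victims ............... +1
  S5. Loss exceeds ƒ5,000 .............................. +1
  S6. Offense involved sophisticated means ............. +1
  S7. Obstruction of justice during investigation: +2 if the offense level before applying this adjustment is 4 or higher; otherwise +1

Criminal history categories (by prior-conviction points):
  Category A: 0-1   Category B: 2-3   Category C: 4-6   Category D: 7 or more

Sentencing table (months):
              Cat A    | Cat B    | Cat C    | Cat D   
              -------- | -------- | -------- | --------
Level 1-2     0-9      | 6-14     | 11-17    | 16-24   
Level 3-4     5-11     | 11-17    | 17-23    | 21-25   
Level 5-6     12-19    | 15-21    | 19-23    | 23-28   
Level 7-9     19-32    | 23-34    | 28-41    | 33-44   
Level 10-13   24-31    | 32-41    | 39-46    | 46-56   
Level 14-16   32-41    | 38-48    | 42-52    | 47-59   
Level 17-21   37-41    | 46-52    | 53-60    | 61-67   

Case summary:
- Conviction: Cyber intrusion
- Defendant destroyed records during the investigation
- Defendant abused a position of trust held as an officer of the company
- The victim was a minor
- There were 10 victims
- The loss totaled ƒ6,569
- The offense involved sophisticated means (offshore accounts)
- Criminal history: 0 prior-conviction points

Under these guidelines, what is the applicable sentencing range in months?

Base offense level for cyber intrusion: 15.
S1 applies: 15 + 2 = 17.
S2 applies (level before this adjustment is 17 ≥ 5, so +3): 17 + 3 = 20.
S4 applies: 20 + 1 = 21.
S5 applies: 21 + 1 = 22.
S6 applies: 22 + 1 = 23.
S7 applies (level before this adjustment is 23 ≥ 4, so +2): 23 + 2 = 25.
Level 25 exceeds the maximum of 21; capped at 21.
Final offense level: 21.
Criminal history: 0 prior points → Category A (0-1).
Level 21 falls in the 17-21 band.
Grid: Level 17-21 × Category A = 37-41 months.

37-41 months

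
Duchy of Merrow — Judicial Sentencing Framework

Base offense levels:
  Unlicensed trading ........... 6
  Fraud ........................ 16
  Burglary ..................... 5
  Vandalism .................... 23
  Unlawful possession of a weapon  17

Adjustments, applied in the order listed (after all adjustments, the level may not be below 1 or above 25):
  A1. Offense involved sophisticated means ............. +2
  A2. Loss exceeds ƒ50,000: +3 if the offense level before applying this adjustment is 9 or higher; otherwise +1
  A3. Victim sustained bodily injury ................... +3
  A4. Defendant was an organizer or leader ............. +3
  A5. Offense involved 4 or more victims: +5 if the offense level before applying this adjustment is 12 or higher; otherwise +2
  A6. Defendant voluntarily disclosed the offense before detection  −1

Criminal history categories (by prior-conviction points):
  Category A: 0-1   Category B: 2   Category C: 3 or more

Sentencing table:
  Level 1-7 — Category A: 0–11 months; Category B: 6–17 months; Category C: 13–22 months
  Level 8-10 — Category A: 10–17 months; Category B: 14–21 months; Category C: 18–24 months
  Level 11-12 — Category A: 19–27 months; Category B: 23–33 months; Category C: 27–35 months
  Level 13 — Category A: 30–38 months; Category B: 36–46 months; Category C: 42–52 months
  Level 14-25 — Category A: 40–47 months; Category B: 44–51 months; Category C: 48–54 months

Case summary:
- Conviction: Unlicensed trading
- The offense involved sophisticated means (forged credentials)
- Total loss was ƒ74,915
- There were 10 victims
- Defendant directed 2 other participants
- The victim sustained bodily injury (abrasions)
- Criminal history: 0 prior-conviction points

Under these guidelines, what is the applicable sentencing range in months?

Base offense level for unlicensed trading: 6.
A1 applies: 6 + 2 = 8.
A2 applies (level before this adjustment is 8 < 9, so +1): 8 + 1 = 9.
A3 applies: 9 + 3 = 12.
A4 applies: 12 + 3 = 15.
A5 applies (level before this adjustment is 15 ≥ 12, so +5): 15 + 5 = 20.
A6 does not apply.
Final offense level: 20.
Criminal history: 0 prior points → Category A (0-1).
Level 20 falls in the 14-25 band.
Grid: Level 14-25 × Category A = 40-47 months.

40-47 months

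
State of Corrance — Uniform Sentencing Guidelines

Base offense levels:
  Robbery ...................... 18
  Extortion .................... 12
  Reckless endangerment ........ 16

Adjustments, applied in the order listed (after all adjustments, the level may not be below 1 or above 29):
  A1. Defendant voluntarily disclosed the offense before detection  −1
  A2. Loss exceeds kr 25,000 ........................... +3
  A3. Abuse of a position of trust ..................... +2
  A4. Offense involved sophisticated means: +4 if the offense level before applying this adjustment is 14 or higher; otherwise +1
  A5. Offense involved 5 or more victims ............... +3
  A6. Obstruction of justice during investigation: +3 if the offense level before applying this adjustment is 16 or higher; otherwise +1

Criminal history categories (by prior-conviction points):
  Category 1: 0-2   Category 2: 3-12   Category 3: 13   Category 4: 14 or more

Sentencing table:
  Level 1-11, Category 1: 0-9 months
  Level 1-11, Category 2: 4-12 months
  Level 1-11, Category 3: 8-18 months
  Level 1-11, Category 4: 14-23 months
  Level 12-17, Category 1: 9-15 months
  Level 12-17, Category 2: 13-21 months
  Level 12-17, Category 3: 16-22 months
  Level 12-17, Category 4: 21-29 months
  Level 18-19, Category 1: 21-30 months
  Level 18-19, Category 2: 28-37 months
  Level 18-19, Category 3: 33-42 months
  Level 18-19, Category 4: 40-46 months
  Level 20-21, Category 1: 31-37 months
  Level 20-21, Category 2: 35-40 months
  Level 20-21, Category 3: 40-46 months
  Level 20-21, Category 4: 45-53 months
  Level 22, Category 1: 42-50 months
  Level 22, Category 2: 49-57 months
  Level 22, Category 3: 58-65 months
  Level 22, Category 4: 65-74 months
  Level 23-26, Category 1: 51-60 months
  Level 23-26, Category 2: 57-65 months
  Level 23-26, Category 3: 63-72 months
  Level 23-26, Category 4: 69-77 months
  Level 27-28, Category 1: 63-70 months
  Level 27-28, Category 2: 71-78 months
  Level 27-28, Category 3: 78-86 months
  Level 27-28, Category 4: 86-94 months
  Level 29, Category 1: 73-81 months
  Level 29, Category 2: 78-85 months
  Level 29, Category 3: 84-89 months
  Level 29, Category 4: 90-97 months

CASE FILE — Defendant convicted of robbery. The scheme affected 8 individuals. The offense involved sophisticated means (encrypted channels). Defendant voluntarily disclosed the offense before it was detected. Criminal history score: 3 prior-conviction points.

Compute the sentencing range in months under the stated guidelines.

57-65 months

Base offense level for robbery: 18.
A1 applies: 18 − 1 = 17.
A3 does not apply.
A4 applies (level before this adjustment is 17 ≥ 14, so +4): 17 + 4 = 21.
A5 applies: 21 + 3 = 24.
A6 does not apply.
Final offense level: 24.
Criminal history: 3 prior points → Category 2 (3-12).
Level 24 falls in the 23-26 band.
Grid: Level 23-26 × Category 2 = 57-65 months.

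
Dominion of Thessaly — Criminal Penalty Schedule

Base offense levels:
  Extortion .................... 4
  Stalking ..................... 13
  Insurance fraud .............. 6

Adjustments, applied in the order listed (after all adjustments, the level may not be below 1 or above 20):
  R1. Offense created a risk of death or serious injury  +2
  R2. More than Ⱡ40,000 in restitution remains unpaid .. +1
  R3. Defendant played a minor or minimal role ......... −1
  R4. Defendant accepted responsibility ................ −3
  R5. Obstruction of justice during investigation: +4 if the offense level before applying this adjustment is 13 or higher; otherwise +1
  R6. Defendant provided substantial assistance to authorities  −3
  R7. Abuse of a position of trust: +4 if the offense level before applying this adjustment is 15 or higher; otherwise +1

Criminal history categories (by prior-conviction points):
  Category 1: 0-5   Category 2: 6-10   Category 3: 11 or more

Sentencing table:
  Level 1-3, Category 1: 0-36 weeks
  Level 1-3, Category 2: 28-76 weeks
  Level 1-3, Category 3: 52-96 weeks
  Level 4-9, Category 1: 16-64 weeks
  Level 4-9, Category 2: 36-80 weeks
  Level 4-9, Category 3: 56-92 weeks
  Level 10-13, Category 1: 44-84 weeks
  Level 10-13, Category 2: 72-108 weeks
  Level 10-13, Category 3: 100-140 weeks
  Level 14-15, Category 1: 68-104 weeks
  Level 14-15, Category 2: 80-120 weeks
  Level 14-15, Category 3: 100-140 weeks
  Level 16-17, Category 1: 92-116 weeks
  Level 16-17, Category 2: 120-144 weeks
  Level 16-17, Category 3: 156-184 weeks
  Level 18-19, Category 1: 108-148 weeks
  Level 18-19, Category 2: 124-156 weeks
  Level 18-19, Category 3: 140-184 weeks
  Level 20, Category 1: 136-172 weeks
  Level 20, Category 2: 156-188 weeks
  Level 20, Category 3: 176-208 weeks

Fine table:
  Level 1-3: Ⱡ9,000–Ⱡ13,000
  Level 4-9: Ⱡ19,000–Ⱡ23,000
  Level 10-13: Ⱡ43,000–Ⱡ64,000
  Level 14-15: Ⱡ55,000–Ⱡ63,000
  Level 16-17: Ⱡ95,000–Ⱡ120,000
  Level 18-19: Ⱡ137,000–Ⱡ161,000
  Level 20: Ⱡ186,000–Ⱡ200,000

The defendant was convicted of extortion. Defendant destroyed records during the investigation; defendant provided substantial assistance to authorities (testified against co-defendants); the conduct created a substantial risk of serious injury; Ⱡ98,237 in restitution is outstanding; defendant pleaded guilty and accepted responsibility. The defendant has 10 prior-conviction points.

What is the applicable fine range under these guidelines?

Ⱡ9,000–Ⱡ13,000

Base offense level for extortion: 4.
R1 applies: 4 + 2 = 6.
R2 applies: 6 + 1 = 7.
R4 applies: 7 − 3 = 4.
R5 applies (level before this adjustment is 4 < 13, so +1): 4 + 1 = 5.
R6 applies: 5 − 3 = 2.
R7 does not apply.
Final offense level: 2.
Level 2 falls in the 1-3 band.
Fine table: Level 1-3 → Ⱡ9,000–Ⱡ13,000.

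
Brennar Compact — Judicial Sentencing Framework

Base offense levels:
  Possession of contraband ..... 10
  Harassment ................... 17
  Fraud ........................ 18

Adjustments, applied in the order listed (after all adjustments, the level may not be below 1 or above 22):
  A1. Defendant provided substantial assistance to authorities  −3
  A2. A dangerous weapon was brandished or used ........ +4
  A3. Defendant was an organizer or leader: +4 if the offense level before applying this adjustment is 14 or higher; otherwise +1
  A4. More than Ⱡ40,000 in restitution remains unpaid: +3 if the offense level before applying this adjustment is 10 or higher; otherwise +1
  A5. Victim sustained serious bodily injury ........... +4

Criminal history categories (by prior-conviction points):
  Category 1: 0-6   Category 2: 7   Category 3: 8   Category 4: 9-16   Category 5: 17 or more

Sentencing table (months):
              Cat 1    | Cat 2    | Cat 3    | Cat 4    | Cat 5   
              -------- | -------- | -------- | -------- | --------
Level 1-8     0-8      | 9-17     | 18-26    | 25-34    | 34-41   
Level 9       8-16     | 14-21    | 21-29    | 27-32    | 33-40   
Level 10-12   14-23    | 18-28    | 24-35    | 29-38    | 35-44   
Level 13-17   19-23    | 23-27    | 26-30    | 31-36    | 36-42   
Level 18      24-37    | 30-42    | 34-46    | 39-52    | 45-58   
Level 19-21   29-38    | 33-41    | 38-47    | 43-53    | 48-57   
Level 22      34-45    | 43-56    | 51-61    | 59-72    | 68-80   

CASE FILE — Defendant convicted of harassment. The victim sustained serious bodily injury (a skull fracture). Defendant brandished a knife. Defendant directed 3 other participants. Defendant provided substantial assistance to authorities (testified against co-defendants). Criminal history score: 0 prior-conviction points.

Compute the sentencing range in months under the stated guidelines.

34-45 months

Base offense level for harassment: 17.
A1 applies: 17 − 3 = 14.
A2 applies: 14 + 4 = 18.
A3 applies (level before this adjustment is 18 ≥ 14, so +4): 18 + 4 = 22.
A5 applies: 22 + 4 = 26.
Level 26 exceeds the maximum of 22; capped at 22.
Final offense level: 22.
Criminal history: 0 prior points → Category 1 (0-6).
Level 22 falls in the 22 band.
Grid: Level 22 × Category 1 = 34-45 months.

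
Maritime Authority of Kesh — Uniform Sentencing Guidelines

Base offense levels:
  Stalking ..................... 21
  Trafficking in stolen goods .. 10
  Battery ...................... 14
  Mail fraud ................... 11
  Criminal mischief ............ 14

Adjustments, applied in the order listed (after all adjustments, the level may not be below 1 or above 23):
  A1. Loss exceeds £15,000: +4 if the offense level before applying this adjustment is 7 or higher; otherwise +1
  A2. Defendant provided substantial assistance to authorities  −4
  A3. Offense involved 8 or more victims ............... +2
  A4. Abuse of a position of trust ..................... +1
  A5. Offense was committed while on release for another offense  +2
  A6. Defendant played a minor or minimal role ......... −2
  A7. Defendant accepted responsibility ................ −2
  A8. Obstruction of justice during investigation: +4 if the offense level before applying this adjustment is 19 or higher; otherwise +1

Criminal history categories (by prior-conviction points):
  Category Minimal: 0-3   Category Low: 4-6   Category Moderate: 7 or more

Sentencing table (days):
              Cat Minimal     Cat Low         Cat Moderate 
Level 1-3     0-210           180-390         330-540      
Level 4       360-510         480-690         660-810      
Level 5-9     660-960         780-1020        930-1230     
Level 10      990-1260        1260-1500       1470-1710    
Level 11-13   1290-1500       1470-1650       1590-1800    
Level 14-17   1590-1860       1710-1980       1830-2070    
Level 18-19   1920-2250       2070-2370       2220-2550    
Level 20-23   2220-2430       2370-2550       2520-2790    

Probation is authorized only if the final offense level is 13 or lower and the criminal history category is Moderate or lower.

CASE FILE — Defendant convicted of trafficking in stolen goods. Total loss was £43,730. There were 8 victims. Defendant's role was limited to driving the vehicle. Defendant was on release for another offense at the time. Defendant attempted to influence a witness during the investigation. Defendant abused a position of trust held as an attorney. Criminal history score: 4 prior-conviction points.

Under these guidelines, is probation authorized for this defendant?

No

Base offense level for trafficking in stolen goods: 10.
A1 applies (level before this adjustment is 10 ≥ 7, so +4): 10 + 4 = 14.
A2 does not apply.
A3 applies: 14 + 2 = 16.
A4 applies: 16 + 1 = 17.
A5 applies: 17 + 2 = 19.
A6 applies: 19 − 2 = 17.
A8 applies (level before this adjustment is 17 < 19, so +1): 17 + 1 = 18.
Final offense level: 18.
Criminal history: 4 prior points → Category Low (4-6).
Level 18 falls in the 18-19 band.
Grid: Level 18-19 × Category Low = 2070-2370 days.
Probation check: level 18 > 13 and category Low ≤ Moderate → not eligible.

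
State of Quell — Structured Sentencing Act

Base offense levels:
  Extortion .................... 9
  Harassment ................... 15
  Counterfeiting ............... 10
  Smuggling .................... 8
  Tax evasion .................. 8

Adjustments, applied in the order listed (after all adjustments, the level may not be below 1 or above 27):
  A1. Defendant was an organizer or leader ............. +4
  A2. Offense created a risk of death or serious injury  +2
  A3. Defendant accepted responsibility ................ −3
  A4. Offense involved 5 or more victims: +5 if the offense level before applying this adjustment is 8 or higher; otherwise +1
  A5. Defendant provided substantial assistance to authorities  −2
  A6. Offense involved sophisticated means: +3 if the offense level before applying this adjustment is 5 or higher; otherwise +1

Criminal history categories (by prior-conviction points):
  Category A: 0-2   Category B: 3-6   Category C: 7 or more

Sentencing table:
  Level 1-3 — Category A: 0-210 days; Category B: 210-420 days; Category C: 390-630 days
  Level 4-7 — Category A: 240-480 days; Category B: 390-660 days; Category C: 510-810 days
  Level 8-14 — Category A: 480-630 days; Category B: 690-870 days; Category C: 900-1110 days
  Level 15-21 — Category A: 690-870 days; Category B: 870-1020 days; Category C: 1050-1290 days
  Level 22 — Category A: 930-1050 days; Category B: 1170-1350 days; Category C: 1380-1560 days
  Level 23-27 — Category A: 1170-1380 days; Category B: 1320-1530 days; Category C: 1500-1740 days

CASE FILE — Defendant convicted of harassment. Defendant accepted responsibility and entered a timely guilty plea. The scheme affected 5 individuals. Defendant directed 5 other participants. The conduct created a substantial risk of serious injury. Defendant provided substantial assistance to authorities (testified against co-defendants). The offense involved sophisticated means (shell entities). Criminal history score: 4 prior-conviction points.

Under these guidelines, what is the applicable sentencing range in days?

1320-1530 days

Base offense level for harassment: 15.
A1 applies: 15 + 4 = 19.
A2 applies: 19 + 2 = 21.
A3 applies: 21 − 3 = 18.
A4 applies (level before this adjustment is 18 ≥ 8, so +5): 18 + 5 = 23.
A5 applies: 23 − 2 = 21.
A6 applies (level before this adjustment is 21 ≥ 5, so +3): 21 + 3 = 24.
Final offense level: 24.
Criminal history: 4 prior points → Category B (3-6).
Level 24 falls in the 23-27 band.
Grid: Level 23-27 × Category B = 1320-1530 days.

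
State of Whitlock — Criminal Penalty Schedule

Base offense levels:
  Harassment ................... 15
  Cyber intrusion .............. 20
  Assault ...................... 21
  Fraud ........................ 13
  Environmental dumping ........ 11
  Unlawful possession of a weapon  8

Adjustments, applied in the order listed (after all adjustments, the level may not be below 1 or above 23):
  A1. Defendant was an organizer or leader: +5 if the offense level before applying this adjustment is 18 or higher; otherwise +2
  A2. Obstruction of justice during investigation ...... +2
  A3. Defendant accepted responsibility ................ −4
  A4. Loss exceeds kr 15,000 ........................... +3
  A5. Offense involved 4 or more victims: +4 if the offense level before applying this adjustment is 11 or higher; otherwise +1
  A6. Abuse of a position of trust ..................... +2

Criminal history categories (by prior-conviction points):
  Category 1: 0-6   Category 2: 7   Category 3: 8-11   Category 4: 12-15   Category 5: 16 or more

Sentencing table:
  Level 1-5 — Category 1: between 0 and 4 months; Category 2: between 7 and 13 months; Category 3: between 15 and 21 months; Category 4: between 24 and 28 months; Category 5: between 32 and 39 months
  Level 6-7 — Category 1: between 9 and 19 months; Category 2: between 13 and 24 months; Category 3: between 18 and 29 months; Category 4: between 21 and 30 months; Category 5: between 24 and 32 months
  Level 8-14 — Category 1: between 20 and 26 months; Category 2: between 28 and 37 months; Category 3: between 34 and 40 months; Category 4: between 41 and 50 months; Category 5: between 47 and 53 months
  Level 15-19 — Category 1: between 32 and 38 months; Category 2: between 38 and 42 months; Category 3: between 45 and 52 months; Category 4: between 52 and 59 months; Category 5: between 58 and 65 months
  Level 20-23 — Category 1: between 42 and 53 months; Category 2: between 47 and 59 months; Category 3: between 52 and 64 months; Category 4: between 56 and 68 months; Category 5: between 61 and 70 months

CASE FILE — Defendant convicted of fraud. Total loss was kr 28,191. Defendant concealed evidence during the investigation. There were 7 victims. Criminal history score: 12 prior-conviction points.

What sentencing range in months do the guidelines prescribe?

Base offense level for fraud: 13.
A1 does not apply.
A2 applies: 13 + 2 = 15.
A4 applies: 15 + 3 = 18.
A5 applies (level before this adjustment is 18 ≥ 11, so +4): 18 + 4 = 22.
Final offense level: 22.
Criminal history: 12 prior points → Category 4 (12-15).
Level 22 falls in the 20-23 band.
Grid: Level 20-23 × Category 4 = 56-68 months.

56-68 months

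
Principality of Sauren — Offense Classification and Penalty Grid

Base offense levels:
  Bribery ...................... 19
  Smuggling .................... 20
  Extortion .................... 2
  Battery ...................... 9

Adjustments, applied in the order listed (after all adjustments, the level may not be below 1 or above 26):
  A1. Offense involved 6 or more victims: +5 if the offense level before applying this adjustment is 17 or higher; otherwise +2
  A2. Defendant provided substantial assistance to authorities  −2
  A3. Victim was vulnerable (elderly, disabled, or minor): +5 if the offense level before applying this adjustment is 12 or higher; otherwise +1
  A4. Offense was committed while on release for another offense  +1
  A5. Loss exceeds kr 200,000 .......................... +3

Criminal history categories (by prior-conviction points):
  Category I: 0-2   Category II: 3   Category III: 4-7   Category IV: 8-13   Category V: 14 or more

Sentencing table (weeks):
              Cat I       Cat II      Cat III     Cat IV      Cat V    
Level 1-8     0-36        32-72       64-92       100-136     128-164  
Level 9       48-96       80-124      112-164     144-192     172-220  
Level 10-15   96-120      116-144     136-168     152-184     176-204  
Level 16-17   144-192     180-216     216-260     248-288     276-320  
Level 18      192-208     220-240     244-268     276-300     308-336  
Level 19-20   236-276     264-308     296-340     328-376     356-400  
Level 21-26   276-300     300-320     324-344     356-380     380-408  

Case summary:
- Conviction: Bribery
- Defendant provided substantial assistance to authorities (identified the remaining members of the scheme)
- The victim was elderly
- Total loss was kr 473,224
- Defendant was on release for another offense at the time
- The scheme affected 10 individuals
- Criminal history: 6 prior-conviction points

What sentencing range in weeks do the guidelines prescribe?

324-344 weeks

Base offense level for bribery: 19.
A1 applies (level before this adjustment is 19 ≥ 17, so +5): 19 + 5 = 24.
A2 applies: 24 − 2 = 22.
A3 applies (level before this adjustment is 22 ≥ 12, so +5): 22 + 5 = 27.
A4 applies: 27 + 1 = 28.
A5 applies: 28 + 3 = 31.
Level 31 exceeds the maximum of 26; capped at 26.
Final offense level: 26.
Criminal history: 6 prior points → Category III (4-7).
Level 26 falls in the 21-26 band.
Grid: Level 21-26 × Category III = 324-344 weeks.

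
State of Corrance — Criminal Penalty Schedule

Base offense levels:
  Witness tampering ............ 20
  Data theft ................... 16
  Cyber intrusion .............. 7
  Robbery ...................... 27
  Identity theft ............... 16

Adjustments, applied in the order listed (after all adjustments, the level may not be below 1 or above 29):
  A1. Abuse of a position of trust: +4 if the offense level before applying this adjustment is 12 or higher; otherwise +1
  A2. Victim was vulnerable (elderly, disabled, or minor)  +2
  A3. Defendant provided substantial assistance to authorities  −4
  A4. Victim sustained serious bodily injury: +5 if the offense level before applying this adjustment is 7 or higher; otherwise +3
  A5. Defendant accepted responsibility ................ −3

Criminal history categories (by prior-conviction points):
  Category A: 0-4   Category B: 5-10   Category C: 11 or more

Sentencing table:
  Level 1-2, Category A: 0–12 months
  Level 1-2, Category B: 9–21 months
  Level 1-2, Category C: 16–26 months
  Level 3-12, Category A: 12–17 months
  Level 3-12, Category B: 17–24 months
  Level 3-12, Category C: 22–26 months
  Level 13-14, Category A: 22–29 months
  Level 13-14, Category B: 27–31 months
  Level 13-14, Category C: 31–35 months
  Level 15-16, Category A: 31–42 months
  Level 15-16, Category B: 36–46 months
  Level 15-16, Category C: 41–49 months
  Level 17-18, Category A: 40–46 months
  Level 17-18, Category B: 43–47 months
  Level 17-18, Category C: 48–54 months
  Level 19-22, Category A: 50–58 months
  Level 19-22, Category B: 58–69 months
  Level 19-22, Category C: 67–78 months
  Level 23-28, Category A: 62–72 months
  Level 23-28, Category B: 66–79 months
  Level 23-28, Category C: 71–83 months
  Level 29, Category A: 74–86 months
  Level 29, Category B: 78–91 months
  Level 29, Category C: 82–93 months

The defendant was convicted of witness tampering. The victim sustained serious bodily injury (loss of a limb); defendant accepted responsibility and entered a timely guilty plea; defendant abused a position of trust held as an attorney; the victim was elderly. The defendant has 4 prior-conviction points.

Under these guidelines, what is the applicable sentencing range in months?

Base offense level for witness tampering: 20.
A1 applies (level before this adjustment is 20 ≥ 12, so +4): 20 + 4 = 24.
A2 applies: 24 + 2 = 26.
A4 applies (level before this adjustment is 26 ≥ 7, so +5): 26 + 5 = 31.
A5 applies: 31 − 3 = 28.
Final offense level: 28.
Criminal history: 4 prior points → Category A (0-4).
Level 28 falls in the 23-28 band.
Grid: Level 23-28 × Category A = 62-72 months.

62-72 months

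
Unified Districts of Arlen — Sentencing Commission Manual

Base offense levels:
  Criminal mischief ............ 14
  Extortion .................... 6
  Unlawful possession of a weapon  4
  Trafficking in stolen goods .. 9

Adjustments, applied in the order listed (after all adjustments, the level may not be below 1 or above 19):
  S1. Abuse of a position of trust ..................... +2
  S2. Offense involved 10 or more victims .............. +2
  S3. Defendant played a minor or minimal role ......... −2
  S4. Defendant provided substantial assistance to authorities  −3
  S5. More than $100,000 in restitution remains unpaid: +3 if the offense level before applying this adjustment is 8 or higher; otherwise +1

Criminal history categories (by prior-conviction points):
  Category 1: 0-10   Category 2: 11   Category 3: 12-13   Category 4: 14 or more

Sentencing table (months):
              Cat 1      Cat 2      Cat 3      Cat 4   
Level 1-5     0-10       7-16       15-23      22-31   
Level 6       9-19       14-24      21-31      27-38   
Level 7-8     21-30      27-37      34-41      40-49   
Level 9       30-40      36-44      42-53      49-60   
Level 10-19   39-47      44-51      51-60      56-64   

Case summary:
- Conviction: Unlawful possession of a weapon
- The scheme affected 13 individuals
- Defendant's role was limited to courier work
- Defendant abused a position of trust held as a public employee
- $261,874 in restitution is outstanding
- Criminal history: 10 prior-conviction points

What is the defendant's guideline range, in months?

Base offense level for unlawful possession of a weapon: 4.
S1 applies: 4 + 2 = 6.
S2 applies: 6 + 2 = 8.
S3 applies: 8 − 2 = 6.
S4 does not apply.
S5 applies (level before this adjustment is 6 < 8, so +1): 6 + 1 = 7.
Final offense level: 7.
Criminal history: 10 prior points → Category 1 (0-10).
Level 7 falls in the 7-8 band.
Grid: Level 7-8 × Category 1 = 21-30 months.

21-30 months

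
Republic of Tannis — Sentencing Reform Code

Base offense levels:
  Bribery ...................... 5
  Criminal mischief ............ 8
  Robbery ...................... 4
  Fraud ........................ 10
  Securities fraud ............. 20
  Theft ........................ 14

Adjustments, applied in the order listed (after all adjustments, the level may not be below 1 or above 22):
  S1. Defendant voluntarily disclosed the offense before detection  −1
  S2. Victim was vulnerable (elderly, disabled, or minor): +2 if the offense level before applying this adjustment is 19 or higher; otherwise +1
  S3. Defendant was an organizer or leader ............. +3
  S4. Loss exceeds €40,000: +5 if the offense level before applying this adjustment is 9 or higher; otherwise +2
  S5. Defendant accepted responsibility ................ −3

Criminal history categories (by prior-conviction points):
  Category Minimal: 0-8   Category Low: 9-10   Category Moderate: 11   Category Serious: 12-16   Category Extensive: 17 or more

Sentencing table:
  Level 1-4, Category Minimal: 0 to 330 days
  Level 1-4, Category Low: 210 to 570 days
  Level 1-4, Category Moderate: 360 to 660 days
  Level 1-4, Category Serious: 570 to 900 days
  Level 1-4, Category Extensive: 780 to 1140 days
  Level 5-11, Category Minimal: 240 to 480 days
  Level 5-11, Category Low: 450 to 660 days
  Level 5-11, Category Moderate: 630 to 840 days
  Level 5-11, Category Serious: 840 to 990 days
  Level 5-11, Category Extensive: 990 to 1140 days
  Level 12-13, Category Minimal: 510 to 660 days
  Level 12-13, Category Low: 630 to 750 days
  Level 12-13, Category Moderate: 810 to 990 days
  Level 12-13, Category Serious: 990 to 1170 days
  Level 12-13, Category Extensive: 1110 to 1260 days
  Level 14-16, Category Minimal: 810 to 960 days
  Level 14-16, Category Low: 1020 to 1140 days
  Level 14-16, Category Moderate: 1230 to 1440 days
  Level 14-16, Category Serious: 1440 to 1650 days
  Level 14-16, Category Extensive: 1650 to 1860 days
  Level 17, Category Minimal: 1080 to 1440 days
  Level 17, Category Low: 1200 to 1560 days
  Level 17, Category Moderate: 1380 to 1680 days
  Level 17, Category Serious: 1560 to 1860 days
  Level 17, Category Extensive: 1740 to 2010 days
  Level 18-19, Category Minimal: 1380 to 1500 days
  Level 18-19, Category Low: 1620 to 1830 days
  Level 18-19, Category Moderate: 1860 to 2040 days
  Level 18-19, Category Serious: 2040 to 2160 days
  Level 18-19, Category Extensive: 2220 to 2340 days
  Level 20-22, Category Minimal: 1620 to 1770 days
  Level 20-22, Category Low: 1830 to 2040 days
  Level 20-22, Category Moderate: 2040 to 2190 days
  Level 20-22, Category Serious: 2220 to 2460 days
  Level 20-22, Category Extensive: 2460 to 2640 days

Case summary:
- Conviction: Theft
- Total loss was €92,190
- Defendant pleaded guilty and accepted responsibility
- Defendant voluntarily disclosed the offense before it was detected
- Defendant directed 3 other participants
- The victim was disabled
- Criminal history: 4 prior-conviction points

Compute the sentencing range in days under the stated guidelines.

1380-1500 days

Base offense level for theft: 14.
S1 applies: 14 − 1 = 13.
S2 applies (level before this adjustment is 13 < 19, so +1): 13 + 1 = 14.
S3 applies: 14 + 3 = 17.
S4 applies (level before this adjustment is 17 ≥ 9, so +5): 17 + 5 = 22.
S5 applies: 22 − 3 = 19.
Final offense level: 19.
Criminal history: 4 prior points → Category Minimal (0-8).
Level 19 falls in the 18-19 band.
Grid: Level 18-19 × Category Minimal = 1380-1500 days.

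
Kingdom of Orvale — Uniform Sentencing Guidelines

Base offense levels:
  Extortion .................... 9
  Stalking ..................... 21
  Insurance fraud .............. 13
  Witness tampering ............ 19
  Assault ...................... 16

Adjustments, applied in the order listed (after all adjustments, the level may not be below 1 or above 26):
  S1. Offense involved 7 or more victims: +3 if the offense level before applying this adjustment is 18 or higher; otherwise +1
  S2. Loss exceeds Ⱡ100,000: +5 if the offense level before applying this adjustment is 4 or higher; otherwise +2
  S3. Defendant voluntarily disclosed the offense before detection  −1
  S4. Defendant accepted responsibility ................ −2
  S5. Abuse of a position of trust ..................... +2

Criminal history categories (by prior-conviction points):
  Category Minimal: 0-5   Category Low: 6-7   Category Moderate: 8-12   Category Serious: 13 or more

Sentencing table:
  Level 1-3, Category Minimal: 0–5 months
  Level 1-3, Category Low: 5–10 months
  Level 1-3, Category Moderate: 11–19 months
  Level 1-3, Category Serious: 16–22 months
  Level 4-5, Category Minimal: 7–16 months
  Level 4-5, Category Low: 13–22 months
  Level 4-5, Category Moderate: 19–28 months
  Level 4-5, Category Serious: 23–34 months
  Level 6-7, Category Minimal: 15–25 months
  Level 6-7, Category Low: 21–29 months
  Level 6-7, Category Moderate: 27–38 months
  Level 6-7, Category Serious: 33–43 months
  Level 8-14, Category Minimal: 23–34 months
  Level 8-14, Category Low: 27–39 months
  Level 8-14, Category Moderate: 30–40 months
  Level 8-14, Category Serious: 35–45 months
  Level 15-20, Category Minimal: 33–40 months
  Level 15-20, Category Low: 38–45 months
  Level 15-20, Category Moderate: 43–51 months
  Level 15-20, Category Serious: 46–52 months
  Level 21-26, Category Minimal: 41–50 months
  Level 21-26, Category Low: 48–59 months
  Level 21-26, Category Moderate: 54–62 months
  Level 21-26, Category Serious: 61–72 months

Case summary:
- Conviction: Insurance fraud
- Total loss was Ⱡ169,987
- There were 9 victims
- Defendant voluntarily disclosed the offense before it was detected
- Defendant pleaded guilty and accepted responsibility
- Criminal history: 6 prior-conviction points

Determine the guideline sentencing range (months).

Base offense level for insurance fraud: 13.
S1 applies (level before this adjustment is 13 < 18, so +1): 13 + 1 = 14.
S2 applies (level before this adjustment is 14 ≥ 4, so +5): 14 + 5 = 19.
S3 applies: 19 − 1 = 18.
S4 applies: 18 − 2 = 16.
Final offense level: 16.
Criminal history: 6 prior points → Category Low (6-7).
Level 16 falls in the 15-20 band.
Grid: Level 15-20 × Category Low = 38-45 months.

38-45 months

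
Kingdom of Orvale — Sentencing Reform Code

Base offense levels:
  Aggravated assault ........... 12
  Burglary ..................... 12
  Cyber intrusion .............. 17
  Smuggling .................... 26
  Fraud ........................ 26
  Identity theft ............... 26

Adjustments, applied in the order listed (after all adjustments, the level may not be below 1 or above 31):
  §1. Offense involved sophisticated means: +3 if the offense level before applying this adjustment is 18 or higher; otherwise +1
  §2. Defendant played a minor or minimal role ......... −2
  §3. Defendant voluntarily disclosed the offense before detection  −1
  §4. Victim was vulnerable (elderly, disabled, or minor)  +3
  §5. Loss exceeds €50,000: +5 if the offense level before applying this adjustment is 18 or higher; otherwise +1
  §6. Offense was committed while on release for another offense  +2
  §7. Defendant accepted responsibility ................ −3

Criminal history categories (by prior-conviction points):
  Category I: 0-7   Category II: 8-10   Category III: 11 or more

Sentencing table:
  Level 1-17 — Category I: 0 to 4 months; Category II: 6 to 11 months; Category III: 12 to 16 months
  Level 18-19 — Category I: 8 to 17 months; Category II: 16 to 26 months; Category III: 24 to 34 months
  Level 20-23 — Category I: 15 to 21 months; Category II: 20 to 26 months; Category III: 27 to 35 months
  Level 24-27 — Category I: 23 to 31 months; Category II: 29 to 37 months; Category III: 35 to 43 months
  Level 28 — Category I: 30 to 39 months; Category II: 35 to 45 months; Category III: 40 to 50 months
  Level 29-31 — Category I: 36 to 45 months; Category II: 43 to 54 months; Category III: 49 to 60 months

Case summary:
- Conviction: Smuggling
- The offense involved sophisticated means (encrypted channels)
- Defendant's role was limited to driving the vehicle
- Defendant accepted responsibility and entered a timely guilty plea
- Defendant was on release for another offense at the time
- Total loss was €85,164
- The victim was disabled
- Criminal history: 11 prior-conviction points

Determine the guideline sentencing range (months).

Base offense level for smuggling: 26.
§1 applies (level before this adjustment is 26 ≥ 18, so +3): 26 + 3 = 29.
§2 applies: 29 − 2 = 27.
§4 applies: 27 + 3 = 30.
§5 applies (level before this adjustment is 30 ≥ 18, so +5): 30 + 5 = 35.
§6 applies: 35 + 2 = 37.
§7 applies: 37 − 3 = 34.
Level 34 exceeds the maximum of 31; capped at 31.
Final offense level: 31.
Criminal history: 11 prior points → Category III (11+).
Level 31 falls in the 29-31 band.
Grid: Level 29-31 × Category III = 49-60 months.

49-60 months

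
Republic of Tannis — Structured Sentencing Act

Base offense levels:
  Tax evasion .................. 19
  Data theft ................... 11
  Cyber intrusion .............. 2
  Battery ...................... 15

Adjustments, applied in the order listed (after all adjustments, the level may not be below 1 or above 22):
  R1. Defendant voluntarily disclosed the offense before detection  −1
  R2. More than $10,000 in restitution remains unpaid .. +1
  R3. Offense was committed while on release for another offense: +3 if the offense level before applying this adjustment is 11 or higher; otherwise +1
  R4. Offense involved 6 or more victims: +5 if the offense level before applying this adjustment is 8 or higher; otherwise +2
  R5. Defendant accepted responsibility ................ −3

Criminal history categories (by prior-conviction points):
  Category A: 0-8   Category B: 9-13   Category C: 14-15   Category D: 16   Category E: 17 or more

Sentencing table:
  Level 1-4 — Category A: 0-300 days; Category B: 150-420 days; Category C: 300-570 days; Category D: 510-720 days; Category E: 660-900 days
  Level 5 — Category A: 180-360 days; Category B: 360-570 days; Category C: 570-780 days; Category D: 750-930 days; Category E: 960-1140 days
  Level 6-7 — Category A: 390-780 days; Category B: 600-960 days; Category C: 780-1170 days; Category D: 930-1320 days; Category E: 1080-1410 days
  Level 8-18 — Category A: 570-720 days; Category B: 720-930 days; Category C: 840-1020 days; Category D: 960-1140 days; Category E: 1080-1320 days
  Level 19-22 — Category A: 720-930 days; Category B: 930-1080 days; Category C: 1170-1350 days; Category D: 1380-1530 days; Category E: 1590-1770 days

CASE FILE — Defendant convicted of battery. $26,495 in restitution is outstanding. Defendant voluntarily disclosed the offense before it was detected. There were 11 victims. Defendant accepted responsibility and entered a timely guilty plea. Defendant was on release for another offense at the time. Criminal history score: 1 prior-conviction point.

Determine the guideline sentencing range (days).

Base offense level for battery: 15.
R1 applies: 15 − 1 = 14.
R2 applies: 14 + 1 = 15.
R3 applies (level before this adjustment is 15 ≥ 11, so +3): 15 + 3 = 18.
R4 applies (level before this adjustment is 18 ≥ 8, so +5): 18 + 5 = 23.
R5 applies: 23 − 3 = 20.
Final offense level: 20.
Criminal history: 1 prior point → Category A (0-8).
Level 20 falls in the 19-22 band.
Grid: Level 19-22 × Category A = 720-930 days.

720-930 days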